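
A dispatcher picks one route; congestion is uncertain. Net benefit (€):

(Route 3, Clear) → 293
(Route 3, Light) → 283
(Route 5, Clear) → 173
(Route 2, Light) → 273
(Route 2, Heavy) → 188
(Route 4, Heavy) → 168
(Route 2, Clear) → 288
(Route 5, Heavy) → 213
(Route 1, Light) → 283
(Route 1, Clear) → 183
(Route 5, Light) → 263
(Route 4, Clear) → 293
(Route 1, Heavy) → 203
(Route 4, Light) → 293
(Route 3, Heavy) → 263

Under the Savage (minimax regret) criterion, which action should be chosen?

Column bests: Clear=293, Light=293, Heavy=263.
Route 1 regrets: 110, 10, 60 → max 110
Route 2 regrets: 5, 20, 75 → max 75
Route 3 regrets: 0, 10, 0 → max 10
Route 4 regrets: 0, 0, 95 → max 95
Route 5 regrets: 120, 30, 50 → max 120
Smallest max regret = 10 → Route 3.

Route 3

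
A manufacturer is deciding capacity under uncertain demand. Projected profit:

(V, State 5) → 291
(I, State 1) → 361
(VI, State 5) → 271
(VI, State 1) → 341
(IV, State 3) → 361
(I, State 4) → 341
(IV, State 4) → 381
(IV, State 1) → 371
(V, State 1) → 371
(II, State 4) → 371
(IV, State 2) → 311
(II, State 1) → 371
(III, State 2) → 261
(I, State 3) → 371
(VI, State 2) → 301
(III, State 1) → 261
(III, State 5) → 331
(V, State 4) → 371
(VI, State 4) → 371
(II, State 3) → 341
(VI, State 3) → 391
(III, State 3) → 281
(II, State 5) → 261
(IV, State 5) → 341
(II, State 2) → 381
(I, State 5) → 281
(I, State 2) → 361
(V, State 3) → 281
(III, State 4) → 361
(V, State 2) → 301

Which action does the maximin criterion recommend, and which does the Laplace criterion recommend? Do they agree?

Row minima: I=281, II=261, III=261, IV=311, V=281, VI=271
Best worst-case = 311 → IV.
Row averages: I=343, II=345, III=299, IV=353, V=323, VI=335
Highest average = 353 → IV.

maximin → IV; laplace → IV (agree)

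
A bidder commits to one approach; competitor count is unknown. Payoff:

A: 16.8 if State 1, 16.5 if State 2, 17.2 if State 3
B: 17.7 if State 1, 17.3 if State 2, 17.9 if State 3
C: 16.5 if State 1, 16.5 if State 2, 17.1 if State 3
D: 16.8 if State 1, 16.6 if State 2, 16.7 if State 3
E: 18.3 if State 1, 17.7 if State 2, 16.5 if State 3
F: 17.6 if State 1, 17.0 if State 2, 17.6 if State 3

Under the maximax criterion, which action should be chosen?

E

Row maxima: A=17.2, B=17.9, C=17.1, D=16.8, E=18.3, F=17.6
Best best-case = 18.3 → E.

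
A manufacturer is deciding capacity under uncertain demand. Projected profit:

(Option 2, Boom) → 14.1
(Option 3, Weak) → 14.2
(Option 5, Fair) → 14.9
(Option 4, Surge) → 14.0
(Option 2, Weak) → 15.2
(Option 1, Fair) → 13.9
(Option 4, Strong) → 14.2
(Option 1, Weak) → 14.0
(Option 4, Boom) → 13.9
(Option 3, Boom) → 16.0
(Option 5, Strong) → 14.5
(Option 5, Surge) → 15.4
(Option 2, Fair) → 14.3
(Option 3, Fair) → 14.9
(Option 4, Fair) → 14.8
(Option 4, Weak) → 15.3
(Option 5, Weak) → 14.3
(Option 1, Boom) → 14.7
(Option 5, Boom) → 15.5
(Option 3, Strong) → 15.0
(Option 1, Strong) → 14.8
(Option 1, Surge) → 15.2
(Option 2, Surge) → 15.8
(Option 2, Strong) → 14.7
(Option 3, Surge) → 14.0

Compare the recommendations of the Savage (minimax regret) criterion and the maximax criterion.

Column bests: Weak=15.3, Fair=14.9, Strong=15.0, Boom=16.0, Surge=15.8.
Option 1 regrets: 1.3, 1.0, 0.2, 1.3, 0.6 → max 1.3
Option 2 regrets: 0.1, 0.6, 0.3, 1.9, 0.0 → max 1.9
Option 3 regrets: 1.1, 0.0, 0.0, 0.0, 1.8 → max 1.8
Option 4 regrets: 0.0, 0.1, 0.8, 2.1, 1.8 → max 2.1
Option 5 regrets: 1.0, 0.0, 0.5, 0.5, 0.4 → max 1.0
Smallest max regret = 1.0 → Option 5.
Row maxima: Option 1=15.2, Option 2=15.8, Option 3=16.0, Option 4=15.3, Option 5=15.5
Best best-case = 16.0 → Option 3.

minimax regret → Option 5; maximax → Option 3 (disagree)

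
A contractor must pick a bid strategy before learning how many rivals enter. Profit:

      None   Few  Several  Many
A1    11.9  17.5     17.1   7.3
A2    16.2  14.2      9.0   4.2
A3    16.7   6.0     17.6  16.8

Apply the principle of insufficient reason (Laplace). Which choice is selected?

Row averages: A1=13.45, A2=10.9, A3=14.275
Highest average = 14.275 → A3.

A3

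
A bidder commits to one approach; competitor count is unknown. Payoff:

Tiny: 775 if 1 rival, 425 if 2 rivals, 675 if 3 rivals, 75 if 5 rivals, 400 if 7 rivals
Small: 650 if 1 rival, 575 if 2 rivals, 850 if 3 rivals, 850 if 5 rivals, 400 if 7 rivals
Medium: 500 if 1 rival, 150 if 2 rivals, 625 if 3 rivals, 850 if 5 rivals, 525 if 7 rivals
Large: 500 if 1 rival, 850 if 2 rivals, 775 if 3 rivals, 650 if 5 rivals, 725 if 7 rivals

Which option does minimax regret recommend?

Column bests: 1 rival=775, 2 rivals=850, 3 rivals=850, 5 rivals=850, 7 rivals=725.
Tiny regrets: 0, 425, 175, 775, 325 → max 775
Small regrets: 125, 275, 0, 0, 325 → max 325
Medium regrets: 275, 700, 225, 0, 200 → max 700
Large regrets: 275, 0, 75, 200, 0 → max 275
Smallest max regret = 275 → Large.

Large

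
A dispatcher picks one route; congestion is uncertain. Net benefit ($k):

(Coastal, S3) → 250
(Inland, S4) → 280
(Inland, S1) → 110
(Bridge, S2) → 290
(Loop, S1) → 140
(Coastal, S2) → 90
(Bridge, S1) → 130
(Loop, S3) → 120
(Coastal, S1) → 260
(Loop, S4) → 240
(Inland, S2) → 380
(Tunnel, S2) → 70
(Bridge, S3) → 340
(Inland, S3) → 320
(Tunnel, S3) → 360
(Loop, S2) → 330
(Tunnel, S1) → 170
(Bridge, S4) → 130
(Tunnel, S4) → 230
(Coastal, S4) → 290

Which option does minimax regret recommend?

Inland

Column bests: S1=260, S2=380, S3=360, S4=290.
Tunnel regrets: 90, 310, 0, 60 → max 310
Loop regrets: 120, 50, 240, 50 → max 240
Inland regrets: 150, 0, 40, 10 → max 150
Coastal regrets: 0, 290, 110, 0 → max 290
Bridge regrets: 130, 90, 20, 160 → max 160
Smallest max regret = 150 → Inland.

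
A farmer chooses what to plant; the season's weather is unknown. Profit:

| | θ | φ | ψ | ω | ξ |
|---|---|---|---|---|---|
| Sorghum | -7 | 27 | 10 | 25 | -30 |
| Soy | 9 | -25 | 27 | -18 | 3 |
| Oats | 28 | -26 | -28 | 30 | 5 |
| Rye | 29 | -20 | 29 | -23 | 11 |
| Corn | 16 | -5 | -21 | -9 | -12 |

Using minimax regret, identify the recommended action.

Column bests: θ=29, φ=27, ψ=29, ω=30, ξ=11.
Sorghum regrets: 36, 0, 19, 5, 41 → max 41
Soy regrets: 20, 52, 2, 48, 8 → max 52
Oats regrets: 1, 53, 57, 0, 6 → max 57
Rye regrets: 0, 47, 0, 53, 0 → max 53
Corn regrets: 13, 32, 50, 39, 23 → max 50
Smallest max regret = 41 → Sorghum.

Sorghum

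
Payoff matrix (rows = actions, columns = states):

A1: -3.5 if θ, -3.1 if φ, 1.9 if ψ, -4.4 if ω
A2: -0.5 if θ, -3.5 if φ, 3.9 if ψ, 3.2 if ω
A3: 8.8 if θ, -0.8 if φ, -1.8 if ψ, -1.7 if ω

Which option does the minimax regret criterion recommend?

Column bests: θ=8.8, φ=-0.8, ψ=3.9, ω=3.2.
A1 regrets: 12.3, 2.3, 2.0, 7.6 → max 12.3
A2 regrets: 9.3, 2.7, 0.0, 0.0 → max 9.3
A3 regrets: 0.0, 0.0, 5.7, 4.9 → max 5.7
Smallest max regret = 5.7 → A3.

A3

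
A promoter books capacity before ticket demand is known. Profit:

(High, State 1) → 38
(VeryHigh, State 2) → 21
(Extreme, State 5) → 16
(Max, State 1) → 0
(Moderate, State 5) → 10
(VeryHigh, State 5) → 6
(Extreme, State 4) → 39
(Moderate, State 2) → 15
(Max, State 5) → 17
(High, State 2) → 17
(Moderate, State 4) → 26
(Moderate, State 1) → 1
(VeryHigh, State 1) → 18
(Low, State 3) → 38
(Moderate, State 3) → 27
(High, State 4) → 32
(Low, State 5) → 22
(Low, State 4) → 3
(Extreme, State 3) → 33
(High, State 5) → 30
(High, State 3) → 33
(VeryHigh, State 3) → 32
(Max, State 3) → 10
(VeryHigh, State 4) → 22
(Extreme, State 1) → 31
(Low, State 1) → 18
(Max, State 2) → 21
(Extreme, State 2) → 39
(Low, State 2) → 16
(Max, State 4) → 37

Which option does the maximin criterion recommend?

Row minima: Low=3, Moderate=1, High=17, VeryHigh=6, Extreme=16, Max=0
Best worst-case = 17 → High.

High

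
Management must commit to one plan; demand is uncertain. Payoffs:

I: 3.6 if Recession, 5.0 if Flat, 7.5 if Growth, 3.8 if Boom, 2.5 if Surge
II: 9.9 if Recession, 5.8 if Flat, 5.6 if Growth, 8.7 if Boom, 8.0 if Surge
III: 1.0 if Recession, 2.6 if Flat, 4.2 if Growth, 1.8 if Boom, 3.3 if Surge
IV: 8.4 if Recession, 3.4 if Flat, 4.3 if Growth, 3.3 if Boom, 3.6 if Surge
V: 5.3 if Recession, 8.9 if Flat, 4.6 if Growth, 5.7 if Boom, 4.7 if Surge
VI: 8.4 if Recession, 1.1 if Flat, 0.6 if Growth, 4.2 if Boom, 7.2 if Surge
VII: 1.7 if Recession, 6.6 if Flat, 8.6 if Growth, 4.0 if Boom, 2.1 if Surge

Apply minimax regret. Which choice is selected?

Column bests: Recession=9.9, Flat=8.9, Growth=8.6, Boom=8.7, Surge=8.0.
I regrets: 6.3, 3.9, 1.1, 4.9, 5.5 → max 6.3
II regrets: 0.0, 3.1, 3.0, 0.0, 0.0 → max 3.1
III regrets: 8.9, 6.3, 4.4, 6.9, 4.7 → max 8.9
IV regrets: 1.5, 5.5, 4.3, 5.4, 4.4 → max 5.5
V regrets: 4.6, 0.0, 4.0, 3.0, 3.3 → max 4.6
VI regrets: 1.5, 7.8, 8.0, 4.5, 0.8 → max 8.0
VII regrets: 8.2, 2.3, 0.0, 4.7, 5.9 → max 8.2
Smallest max regret = 3.1 → II.

II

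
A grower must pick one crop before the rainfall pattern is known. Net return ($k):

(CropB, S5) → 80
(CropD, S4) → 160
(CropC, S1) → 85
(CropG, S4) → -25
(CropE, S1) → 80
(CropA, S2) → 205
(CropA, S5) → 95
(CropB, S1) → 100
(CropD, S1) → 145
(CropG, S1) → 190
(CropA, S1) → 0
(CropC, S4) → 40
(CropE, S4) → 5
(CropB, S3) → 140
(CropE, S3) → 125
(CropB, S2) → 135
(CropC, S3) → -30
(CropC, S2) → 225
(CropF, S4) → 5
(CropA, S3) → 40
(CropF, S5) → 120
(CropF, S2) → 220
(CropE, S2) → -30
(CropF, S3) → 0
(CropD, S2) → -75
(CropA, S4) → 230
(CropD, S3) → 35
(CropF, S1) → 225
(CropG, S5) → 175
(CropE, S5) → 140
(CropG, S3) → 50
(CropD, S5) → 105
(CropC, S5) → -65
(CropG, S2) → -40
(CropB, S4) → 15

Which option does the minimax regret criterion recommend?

Column bests: S1=225, S2=225, S3=140, S4=230, S5=175.
CropE regrets: 145, 255, 15, 225, 35 → max 255
CropF regrets: 0, 5, 140, 225, 55 → max 225
CropC regrets: 140, 0, 170, 190, 240 → max 240
CropD regrets: 80, 300, 105, 70, 70 → max 300
CropA regrets: 225, 20, 100, 0, 80 → max 225
CropB regrets: 125, 90, 0, 215, 95 → max 215
CropG regrets: 35, 265, 90, 255, 0 → max 265
Smallest max regret = 215 → CropB.

CropB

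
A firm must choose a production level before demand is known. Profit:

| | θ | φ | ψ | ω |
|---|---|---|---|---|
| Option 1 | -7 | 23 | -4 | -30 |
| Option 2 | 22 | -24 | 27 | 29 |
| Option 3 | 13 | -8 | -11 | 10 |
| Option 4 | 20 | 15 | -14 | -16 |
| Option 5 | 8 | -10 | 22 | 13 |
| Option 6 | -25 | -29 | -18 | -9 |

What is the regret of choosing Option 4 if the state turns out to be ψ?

Best payoff under ψ is 27.
Regret = 27 − (-14) = 41.

41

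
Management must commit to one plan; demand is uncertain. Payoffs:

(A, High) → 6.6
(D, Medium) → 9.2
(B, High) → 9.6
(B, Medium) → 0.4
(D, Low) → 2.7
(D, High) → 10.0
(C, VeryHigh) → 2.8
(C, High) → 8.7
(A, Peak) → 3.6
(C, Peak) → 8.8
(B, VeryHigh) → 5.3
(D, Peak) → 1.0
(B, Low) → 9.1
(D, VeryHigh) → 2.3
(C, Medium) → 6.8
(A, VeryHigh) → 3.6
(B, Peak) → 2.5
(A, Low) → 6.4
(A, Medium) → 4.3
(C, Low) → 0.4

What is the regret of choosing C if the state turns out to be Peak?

0.0

Best payoff under Peak is 8.8.
Regret = 8.8 − 8.8 = 0.0.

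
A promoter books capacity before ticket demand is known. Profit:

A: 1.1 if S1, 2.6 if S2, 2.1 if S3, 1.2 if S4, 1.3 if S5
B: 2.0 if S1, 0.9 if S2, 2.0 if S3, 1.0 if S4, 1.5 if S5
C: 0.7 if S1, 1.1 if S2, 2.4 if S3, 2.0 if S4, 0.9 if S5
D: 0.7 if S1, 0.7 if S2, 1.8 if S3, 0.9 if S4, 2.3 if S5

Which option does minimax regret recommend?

Column bests: S1=2.0, S2=2.6, S3=2.4, S4=2.0, S5=2.3.
A regrets: 0.9, 0.0, 0.3, 0.8, 1.0 → max 1.0
B regrets: 0.0, 1.7, 0.4, 1.0, 0.8 → max 1.7
C regrets: 1.3, 1.5, 0.0, 0.0, 1.4 → max 1.5
D regrets: 1.3, 1.9, 0.6, 1.1, 0.0 → max 1.9
Smallest max regret = 1.0 → A.

A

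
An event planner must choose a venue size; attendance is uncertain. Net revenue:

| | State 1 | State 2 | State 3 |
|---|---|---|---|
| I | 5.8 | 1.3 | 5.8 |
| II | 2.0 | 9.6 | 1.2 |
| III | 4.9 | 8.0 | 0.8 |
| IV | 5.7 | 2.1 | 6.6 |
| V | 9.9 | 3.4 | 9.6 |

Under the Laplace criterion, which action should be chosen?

V

Row averages: I=4.3, II=64/15, III=137/30, IV=4.8, V=229/30
Highest average = 229/30 → V.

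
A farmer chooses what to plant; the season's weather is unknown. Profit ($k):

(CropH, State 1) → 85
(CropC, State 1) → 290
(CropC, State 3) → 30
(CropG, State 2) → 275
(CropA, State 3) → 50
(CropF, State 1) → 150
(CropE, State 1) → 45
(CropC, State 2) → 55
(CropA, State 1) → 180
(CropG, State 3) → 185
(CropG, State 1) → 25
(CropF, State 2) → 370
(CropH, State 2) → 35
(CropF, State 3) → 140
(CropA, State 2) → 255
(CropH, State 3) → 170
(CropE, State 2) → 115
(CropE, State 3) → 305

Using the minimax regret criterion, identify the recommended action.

Column bests: State 1=290, State 2=370, State 3=305.
CropF regrets: 140, 0, 165 → max 165
CropA regrets: 110, 115, 255 → max 255
CropG regrets: 265, 95, 120 → max 265
CropE regrets: 245, 255, 0 → max 255
CropH regrets: 205, 335, 135 → max 335
CropC regrets: 0, 315, 275 → max 315
Smallest max regret = 165 → CropF.

CropF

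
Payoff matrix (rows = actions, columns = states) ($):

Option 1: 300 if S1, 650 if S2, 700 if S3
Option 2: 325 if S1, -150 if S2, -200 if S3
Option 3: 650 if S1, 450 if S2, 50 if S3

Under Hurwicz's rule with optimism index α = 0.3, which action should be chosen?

Option 1: 0.3·700 + 0.7·300 = 420
Option 2: 0.3·325 + 0.7·(-200) = -42.5
Option 3: 0.3·650 + 0.7·50 = 230
Highest Hurwicz score = 420 → Option 1.

Option 1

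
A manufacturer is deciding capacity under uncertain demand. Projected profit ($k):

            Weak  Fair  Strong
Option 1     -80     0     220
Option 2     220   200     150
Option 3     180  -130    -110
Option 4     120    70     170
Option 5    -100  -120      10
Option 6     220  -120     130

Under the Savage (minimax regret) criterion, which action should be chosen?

Option 2

Column bests: Weak=220, Fair=200, Strong=220.
Option 1 regrets: 300, 200, 0 → max 300
Option 2 regrets: 0, 0, 70 → max 70
Option 3 regrets: 40, 330, 330 → max 330
Option 4 regrets: 100, 130, 50 → max 130
Option 5 regrets: 320, 320, 210 → max 320
Option 6 regrets: 0, 320, 90 → max 320
Smallest max regret = 70 → Option 2.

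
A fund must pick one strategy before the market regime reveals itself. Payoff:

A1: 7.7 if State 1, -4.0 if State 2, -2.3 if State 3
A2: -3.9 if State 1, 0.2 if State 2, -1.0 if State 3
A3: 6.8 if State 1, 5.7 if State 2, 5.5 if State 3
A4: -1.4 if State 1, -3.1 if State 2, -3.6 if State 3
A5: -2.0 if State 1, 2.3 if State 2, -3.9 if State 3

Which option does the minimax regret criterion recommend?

Column bests: State 1=7.7, State 2=5.7, State 3=5.5.
A1 regrets: 0.0, 9.7, 7.8 → max 9.7
A2 regrets: 11.6, 5.5, 6.5 → max 11.6
A3 regrets: 0.9, 0.0, 0.0 → max 0.9
A4 regrets: 9.1, 8.8, 9.1 → max 9.1
A5 regrets: 9.7, 3.4, 9.4 → max 9.7
Smallest max regret = 0.9 → A3.

A3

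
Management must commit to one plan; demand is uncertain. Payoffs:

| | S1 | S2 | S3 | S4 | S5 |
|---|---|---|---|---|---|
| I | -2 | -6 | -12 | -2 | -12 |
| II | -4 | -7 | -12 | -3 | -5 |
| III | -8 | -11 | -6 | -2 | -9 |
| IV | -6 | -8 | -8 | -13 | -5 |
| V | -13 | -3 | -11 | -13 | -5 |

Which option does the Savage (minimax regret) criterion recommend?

Column bests: S1=-2, S2=-3, S3=-6, S4=-2, S5=-5.
I regrets: 0, 3, 6, 0, 7 → max 7
II regrets: 2, 4, 6, 1, 0 → max 6
III regrets: 6, 8, 0, 0, 4 → max 8
IV regrets: 4, 5, 2, 11, 0 → max 11
V regrets: 11, 0, 5, 11, 0 → max 11
Smallest max regret = 6 → II.

II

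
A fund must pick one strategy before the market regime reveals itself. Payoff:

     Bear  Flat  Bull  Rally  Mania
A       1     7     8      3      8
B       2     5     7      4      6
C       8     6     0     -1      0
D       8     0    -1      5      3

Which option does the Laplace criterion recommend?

A

Row averages: A=5.4, B=4.8, C=2.6, D=3
Highest average = 5.4 → A.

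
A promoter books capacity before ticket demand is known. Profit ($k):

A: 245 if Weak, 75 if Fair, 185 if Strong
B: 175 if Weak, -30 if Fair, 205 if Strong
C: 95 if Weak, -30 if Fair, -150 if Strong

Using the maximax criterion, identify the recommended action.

Row maxima: A=245, B=205, C=95
Best best-case = 245 → A.

A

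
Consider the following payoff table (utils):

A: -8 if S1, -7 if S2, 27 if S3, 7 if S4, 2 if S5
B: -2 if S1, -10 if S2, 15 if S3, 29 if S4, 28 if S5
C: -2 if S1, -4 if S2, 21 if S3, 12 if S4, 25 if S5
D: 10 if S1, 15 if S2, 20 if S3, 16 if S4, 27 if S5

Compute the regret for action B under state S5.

0

Best payoff under S5 is 28.
Regret = 28 − 28 = 0.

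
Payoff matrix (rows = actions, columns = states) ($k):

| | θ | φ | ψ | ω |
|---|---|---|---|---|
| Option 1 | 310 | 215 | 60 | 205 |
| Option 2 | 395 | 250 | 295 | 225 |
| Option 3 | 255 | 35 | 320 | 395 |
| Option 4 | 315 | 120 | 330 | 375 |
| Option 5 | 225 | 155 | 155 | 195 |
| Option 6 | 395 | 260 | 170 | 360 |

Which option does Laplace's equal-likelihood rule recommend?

Option 6

Row averages: Option 1=197.5, Option 2=291.25, Option 3=251.25, Option 4=285, Option 5=182.5, Option 6=296.25
Highest average = 296.25 → Option 6.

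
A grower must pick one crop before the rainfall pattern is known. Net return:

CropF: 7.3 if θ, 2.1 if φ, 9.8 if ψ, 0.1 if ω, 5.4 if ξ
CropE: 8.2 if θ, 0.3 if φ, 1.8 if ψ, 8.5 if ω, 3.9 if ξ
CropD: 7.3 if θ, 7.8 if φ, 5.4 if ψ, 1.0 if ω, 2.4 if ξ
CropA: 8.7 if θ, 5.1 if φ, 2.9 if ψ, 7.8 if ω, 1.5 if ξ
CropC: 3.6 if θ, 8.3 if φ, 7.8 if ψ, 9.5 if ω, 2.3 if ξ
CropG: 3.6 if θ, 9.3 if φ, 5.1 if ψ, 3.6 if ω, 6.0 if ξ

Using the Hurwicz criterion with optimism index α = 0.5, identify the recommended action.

CropF: 0.5·9.8 + 0.5·0.1 = 4.95
CropE: 0.5·8.5 + 0.5·0.3 = 4.4
CropD: 0.5·7.8 + 0.5·1.0 = 4.4
CropA: 0.5·8.7 + 0.5·1.5 = 5.1
CropC: 0.5·9.5 + 0.5·2.3 = 5.9
CropG: 0.5·9.3 + 0.5·3.6 = 6.45
Highest Hurwicz score = 6.45 → CropG.

CropG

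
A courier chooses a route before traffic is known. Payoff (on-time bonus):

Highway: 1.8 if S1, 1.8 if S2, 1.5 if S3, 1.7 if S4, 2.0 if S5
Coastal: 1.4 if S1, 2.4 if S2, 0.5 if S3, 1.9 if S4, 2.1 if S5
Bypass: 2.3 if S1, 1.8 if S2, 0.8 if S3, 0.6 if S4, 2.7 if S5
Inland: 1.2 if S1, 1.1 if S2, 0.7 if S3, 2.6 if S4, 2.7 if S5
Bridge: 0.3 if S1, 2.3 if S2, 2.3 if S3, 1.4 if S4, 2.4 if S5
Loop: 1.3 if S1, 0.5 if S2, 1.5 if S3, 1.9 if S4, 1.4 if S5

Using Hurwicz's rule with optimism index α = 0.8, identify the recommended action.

Inland

Highway: 0.8·2.0 + 0.2·1.5 = 1.9
Coastal: 0.8·2.4 + 0.2·0.5 = 2.02
Bypass: 0.8·2.7 + 0.2·0.6 = 2.28
Inland: 0.8·2.7 + 0.2·0.7 = 2.3
Bridge: 0.8·2.4 + 0.2·0.3 = 1.98
Loop: 0.8·1.9 + 0.2·0.5 = 1.62
Highest Hurwicz score = 2.3 → Inland.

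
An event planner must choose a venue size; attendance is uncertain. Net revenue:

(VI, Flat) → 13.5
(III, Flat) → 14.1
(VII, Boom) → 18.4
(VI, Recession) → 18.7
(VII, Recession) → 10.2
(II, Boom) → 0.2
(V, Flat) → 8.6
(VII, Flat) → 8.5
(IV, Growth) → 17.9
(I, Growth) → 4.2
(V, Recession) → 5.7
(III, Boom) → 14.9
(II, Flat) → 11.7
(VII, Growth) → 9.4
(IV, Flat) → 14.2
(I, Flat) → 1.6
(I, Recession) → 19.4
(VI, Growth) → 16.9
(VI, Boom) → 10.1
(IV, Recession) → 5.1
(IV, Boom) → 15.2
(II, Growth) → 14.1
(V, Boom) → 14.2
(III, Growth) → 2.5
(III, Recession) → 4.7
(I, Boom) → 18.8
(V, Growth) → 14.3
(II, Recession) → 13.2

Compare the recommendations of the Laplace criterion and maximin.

laplace → VI; maximin → VI (agree)

Row averages: I=11, II=9.8, III=9.05, IV=13.1, V=10.7, VI=14.8, VII=11.625
Highest average = 14.8 → VI.
Row minima: I=1.6, II=0.2, III=2.5, IV=5.1, V=5.7, VI=10.1, VII=8.5
Best worst-case = 10.1 → VI.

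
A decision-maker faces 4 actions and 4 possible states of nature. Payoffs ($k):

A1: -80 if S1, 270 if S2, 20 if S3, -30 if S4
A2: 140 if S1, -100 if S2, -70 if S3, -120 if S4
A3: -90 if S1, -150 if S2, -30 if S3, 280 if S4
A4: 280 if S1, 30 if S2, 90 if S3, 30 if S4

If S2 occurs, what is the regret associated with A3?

420

Best payoff under S2 is 270.
Regret = 270 − (-150) = 420.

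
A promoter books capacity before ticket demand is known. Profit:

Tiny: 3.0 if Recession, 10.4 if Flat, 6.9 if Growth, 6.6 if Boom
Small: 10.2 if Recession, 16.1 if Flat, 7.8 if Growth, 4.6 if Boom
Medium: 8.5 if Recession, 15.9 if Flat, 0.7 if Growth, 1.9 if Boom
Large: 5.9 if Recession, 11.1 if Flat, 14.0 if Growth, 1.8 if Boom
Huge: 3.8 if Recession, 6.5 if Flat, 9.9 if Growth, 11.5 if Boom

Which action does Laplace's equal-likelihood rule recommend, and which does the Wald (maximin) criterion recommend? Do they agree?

Row averages: Tiny=6.725, Small=9.675, Medium=6.75, Large=8.2, Huge=7.925
Highest average = 9.675 → Small.
Row minima: Tiny=3.0, Small=4.6, Medium=0.7, Large=1.8, Huge=3.8
Best worst-case = 4.6 → Small.

laplace → Small; maximin → Small (agree)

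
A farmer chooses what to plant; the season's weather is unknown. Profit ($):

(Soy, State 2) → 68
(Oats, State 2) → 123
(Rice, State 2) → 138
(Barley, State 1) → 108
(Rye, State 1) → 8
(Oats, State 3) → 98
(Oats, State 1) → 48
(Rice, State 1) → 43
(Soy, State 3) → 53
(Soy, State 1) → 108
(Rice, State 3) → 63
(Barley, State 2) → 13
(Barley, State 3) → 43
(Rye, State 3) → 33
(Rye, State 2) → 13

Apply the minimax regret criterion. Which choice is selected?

Column bests: State 1=108, State 2=138, State 3=98.
Barley regrets: 0, 125, 55 → max 125
Rice regrets: 65, 0, 35 → max 65
Oats regrets: 60, 15, 0 → max 60
Rye regrets: 100, 125, 65 → max 125
Soy regrets: 0, 70, 45 → max 70
Smallest max regret = 60 → Oats.

Oats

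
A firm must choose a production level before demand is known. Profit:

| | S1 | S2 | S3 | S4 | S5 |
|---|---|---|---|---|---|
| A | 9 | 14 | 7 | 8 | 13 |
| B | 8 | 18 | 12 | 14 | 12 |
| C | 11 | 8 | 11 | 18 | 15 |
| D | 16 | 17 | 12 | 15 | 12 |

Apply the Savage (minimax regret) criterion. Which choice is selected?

Column bests: S1=16, S2=18, S3=12, S4=18, S5=15.
A regrets: 7, 4, 5, 10, 2 → max 10
B regrets: 8, 0, 0, 4, 3 → max 8
C regrets: 5, 10, 1, 0, 0 → max 10
D regrets: 0, 1, 0, 3, 3 → max 3
Smallest max regret = 3 → D.

D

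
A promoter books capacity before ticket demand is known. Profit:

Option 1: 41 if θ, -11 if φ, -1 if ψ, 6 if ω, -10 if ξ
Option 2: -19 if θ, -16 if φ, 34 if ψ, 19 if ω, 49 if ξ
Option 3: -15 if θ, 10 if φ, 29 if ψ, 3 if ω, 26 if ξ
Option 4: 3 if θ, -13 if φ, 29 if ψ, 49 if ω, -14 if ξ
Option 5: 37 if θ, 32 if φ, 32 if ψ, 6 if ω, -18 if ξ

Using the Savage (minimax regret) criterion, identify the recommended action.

Option 3

Column bests: θ=41, φ=32, ψ=34, ω=49, ξ=49.
Option 1 regrets: 0, 43, 35, 43, 59 → max 59
Option 2 regrets: 60, 48, 0, 30, 0 → max 60
Option 3 regrets: 56, 22, 5, 46, 23 → max 56
Option 4 regrets: 38, 45, 5, 0, 63 → max 63
Option 5 regrets: 4, 0, 2, 43, 67 → max 67
Smallest max regret = 56 → Option 3.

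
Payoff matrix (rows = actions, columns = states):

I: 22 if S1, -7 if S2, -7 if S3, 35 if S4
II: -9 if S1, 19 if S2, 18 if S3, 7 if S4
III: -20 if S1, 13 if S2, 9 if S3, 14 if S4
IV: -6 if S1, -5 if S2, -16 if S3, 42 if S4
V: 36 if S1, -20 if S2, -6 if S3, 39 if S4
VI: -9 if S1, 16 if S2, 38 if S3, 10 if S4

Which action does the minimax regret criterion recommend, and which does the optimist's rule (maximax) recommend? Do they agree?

minimax regret → V; maximax → IV (disagree)

Column bests: S1=36, S2=19, S3=38, S4=42.
I regrets: 14, 26, 45, 7 → max 45
II regrets: 45, 0, 20, 35 → max 45
III regrets: 56, 6, 29, 28 → max 56
IV regrets: 42, 24, 54, 0 → max 54
V regrets: 0, 39, 44, 3 → max 44
VI regrets: 45, 3, 0, 32 → max 45
Smallest max regret = 44 → V.
Row maxima: I=35, II=19, III=14, IV=42, V=39, VI=38
Best best-case = 42 → IV.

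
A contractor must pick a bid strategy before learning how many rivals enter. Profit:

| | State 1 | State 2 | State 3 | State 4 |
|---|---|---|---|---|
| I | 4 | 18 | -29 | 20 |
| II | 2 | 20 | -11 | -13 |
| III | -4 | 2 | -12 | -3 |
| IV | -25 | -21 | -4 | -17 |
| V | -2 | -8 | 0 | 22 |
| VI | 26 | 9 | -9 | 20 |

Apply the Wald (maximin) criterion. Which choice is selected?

Row minima: I=-29, II=-13, III=-12, IV=-25, V=-8, VI=-9
Best worst-case = -8 → V.

V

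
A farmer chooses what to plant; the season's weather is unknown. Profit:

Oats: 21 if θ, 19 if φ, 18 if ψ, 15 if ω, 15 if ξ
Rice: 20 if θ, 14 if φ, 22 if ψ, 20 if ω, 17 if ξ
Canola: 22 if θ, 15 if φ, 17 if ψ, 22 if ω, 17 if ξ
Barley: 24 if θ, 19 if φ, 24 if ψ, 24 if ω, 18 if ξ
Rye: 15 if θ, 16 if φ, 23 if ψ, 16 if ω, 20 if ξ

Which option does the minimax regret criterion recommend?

Column bests: θ=24, φ=19, ψ=24, ω=24, ξ=20.
Oats regrets: 3, 0, 6, 9, 5 → max 9
Rice regrets: 4, 5, 2, 4, 3 → max 5
Canola regrets: 2, 4, 7, 2, 3 → max 7
Barley regrets: 0, 0, 0, 0, 2 → max 2
Rye regrets: 9, 3, 1, 8, 0 → max 9
Smallest max regret = 2 → Barley.

Barley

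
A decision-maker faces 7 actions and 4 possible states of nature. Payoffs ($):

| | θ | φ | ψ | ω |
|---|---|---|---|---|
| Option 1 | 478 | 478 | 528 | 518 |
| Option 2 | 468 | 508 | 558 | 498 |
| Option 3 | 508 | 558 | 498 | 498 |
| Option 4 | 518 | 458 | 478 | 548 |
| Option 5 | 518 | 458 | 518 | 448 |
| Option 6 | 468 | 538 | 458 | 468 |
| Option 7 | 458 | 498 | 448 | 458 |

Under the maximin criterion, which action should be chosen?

Option 3

Row minima: Option 1=478, Option 2=468, Option 3=498, Option 4=458, Option 5=448, Option 6=458, Option 7=448
Best worst-case = 498 → Option 3.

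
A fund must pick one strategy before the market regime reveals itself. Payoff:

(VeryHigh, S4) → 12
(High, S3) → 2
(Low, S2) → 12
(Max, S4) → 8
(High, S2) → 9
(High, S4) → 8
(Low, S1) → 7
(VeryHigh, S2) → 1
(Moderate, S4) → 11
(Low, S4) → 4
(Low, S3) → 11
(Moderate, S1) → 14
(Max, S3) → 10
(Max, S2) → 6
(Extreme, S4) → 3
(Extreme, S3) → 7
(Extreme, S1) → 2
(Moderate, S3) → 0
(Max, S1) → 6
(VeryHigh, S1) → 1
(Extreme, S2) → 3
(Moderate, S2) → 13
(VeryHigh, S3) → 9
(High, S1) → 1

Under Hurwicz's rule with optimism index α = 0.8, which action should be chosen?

Low: 0.8·12 + 0.2·4 = 10.4
Moderate: 0.8·14 + 0.2·0 = 11.2
High: 0.8·9 + 0.2·1 = 7.4
VeryHigh: 0.8·12 + 0.2·1 = 9.8
Extreme: 0.8·7 + 0.2·2 = 6
Max: 0.8·10 + 0.2·6 = 9.2
Highest Hurwicz score = 11.2 → Moderate.

Moderate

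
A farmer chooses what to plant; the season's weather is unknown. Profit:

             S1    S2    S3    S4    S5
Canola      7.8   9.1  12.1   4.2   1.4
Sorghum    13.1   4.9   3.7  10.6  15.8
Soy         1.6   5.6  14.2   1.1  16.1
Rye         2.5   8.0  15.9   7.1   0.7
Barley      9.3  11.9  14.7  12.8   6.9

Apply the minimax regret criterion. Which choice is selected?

Column bests: S1=13.1, S2=11.9, S3=15.9, S4=12.8, S5=16.1.
Canola regrets: 5.3, 2.8, 3.8, 8.6, 14.7 → max 14.7
Sorghum regrets: 0.0, 7.0, 12.2, 2.2, 0.3 → max 12.2
Soy regrets: 11.5, 6.3, 1.7, 11.7, 0.0 → max 11.7
Rye regrets: 10.6, 3.9, 0.0, 5.7, 15.4 → max 15.4
Barley regrets: 3.8, 0.0, 1.2, 0.0, 9.2 → max 9.2
Smallest max regret = 9.2 → Barley.

Barley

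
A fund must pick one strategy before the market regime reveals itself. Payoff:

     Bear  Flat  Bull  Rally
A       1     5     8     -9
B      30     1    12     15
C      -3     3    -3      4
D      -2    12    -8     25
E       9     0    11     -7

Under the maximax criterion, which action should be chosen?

B

Row maxima: A=8, B=30, C=4, D=25, E=11
Best best-case = 30 → B.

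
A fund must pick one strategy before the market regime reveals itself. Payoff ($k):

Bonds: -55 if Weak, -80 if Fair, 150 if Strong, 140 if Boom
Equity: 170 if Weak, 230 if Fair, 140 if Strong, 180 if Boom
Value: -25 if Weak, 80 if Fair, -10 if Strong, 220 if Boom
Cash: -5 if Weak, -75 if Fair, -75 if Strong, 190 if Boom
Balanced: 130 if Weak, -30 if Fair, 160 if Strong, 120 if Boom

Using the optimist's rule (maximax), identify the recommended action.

Row maxima: Bonds=150, Equity=230, Value=220, Cash=190, Balanced=160
Best best-case = 230 → Equity.

Equity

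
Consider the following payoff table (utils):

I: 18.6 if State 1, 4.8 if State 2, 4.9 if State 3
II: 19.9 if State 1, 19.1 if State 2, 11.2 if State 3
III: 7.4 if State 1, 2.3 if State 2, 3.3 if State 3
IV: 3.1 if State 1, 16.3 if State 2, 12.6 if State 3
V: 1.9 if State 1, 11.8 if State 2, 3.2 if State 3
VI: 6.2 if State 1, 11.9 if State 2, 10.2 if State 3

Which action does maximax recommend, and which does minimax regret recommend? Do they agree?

maximax → II; minimax regret → II (agree)

Row maxima: I=18.6, II=19.9, III=7.4, IV=16.3, V=11.8, VI=11.9
Best best-case = 19.9 → II.
Column bests: State 1=19.9, State 2=19.1, State 3=12.6.
I regrets: 1.3, 14.3, 7.7 → max 14.3
II regrets: 0.0, 0.0, 1.4 → max 1.4
III regrets: 12.5, 16.8, 9.3 → max 16.8
IV regrets: 16.8, 2.8, 0.0 → max 16.8
V regrets: 18.0, 7.3, 9.4 → max 18.0
VI regrets: 13.7, 7.2, 2.4 → max 13.7
Smallest max regret = 1.4 → II.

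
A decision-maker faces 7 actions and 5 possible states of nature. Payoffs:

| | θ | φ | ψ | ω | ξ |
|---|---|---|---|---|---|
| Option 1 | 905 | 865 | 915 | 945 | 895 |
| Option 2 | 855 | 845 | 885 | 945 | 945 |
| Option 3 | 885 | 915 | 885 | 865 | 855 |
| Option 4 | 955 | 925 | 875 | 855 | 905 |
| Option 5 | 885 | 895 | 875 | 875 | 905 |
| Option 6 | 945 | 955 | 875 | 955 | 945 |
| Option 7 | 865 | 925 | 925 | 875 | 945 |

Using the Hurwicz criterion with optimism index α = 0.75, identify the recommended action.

Option 1: 0.75·945 + 0.25·865 = 925
Option 2: 0.75·945 + 0.25·845 = 920
Option 3: 0.75·915 + 0.25·855 = 900
Option 4: 0.75·955 + 0.25·855 = 930
Option 5: 0.75·905 + 0.25·875 = 897.5
Option 6: 0.75·955 + 0.25·875 = 935
Option 7: 0.75·945 + 0.25·865 = 925
Highest Hurwicz score = 935 → Option 6.

Option 6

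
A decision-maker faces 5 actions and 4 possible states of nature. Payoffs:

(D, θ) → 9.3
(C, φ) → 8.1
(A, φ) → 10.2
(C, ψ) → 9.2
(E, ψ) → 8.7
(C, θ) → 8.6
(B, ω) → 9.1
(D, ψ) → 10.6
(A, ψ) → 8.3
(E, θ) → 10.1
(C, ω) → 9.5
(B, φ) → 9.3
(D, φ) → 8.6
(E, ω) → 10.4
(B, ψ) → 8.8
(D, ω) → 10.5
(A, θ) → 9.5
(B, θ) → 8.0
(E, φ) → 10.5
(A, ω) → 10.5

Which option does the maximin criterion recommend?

Row minima: A=8.3, B=8.0, C=8.1, D=8.6, E=8.7
Best worst-case = 8.7 → E.

E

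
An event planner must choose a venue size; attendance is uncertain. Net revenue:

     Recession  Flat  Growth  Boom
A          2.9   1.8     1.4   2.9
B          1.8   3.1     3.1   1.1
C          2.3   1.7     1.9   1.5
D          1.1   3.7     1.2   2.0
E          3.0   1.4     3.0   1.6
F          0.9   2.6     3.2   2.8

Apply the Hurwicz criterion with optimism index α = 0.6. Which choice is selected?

D

A: 0.6·2.9 + 0.4·1.4 = 2.3
B: 0.6·3.1 + 0.4·1.1 = 2.3
C: 0.6·2.3 + 0.4·1.5 = 1.98
D: 0.6·3.7 + 0.4·1.1 = 2.66
E: 0.6·3.0 + 0.4·1.4 = 2.36
F: 0.6·3.2 + 0.4·0.9 = 2.28
Highest Hurwicz score = 2.66 → D.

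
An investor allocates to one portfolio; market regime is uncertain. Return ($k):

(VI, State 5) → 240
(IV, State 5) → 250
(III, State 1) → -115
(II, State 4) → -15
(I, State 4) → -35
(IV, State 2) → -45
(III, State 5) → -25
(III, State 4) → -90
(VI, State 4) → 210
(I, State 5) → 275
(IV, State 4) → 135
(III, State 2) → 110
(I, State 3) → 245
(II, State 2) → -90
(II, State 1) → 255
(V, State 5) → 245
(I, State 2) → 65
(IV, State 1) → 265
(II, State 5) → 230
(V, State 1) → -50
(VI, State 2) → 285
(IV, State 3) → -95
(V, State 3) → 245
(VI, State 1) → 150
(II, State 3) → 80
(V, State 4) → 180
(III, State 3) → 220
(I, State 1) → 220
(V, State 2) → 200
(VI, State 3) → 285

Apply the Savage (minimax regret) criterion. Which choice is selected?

Column bests: State 1=265, State 2=285, State 3=285, State 4=210, State 5=275.
I regrets: 45, 220, 40, 245, 0 → max 245
II regrets: 10, 375, 205, 225, 45 → max 375
III regrets: 380, 175, 65, 300, 300 → max 380
IV regrets: 0, 330, 380, 75, 25 → max 380
V regrets: 315, 85, 40, 30, 30 → max 315
VI regrets: 115, 0, 0, 0, 35 → max 115
Smallest max regret = 115 → VI.

VI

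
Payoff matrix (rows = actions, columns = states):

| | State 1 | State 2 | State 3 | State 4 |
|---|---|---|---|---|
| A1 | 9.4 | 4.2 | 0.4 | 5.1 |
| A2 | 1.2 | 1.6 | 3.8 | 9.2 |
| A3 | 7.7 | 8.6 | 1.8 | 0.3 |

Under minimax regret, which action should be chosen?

A1

Column bests: State 1=9.4, State 2=8.6, State 3=3.8, State 4=9.2.
A1 regrets: 0.0, 4.4, 3.4, 4.1 → max 4.4
A2 regrets: 8.2, 7.0, 0.0, 0.0 → max 8.2
A3 regrets: 1.7, 0.0, 2.0, 8.9 → max 8.9
Smallest max regret = 4.4 → A1.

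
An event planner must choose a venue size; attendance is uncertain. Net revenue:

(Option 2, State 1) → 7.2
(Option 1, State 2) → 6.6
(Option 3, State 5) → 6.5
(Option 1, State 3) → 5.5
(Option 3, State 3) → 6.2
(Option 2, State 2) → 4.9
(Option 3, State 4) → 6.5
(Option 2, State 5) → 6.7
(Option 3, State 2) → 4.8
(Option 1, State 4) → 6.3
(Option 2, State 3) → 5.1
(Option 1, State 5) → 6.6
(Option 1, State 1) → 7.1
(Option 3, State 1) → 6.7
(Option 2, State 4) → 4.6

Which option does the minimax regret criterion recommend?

Option 1

Column bests: State 1=7.2, State 2=6.6, State 3=6.2, State 4=6.5, State 5=6.7.
Option 1 regrets: 0.1, 0.0, 0.7, 0.2, 0.1 → max 0.7
Option 2 regrets: 0.0, 1.7, 1.1, 1.9, 0.0 → max 1.9
Option 3 regrets: 0.5, 1.8, 0.0, 0.0, 0.2 → max 1.8
Smallest max regret = 0.7 → Option 1.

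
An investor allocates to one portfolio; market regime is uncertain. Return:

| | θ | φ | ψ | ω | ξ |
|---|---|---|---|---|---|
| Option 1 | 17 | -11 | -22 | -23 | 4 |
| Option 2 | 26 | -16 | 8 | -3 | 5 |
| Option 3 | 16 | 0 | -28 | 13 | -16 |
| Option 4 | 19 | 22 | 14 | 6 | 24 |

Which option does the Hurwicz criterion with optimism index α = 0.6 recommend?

Option 1: 0.6·17 + 0.4·(-23) = 1
Option 2: 0.6·26 + 0.4·(-16) = 9.2
Option 3: 0.6·16 + 0.4·(-28) = -1.6
Option 4: 0.6·24 + 0.4·6 = 16.8
Highest Hurwicz score = 16.8 → Option 4.

Option 4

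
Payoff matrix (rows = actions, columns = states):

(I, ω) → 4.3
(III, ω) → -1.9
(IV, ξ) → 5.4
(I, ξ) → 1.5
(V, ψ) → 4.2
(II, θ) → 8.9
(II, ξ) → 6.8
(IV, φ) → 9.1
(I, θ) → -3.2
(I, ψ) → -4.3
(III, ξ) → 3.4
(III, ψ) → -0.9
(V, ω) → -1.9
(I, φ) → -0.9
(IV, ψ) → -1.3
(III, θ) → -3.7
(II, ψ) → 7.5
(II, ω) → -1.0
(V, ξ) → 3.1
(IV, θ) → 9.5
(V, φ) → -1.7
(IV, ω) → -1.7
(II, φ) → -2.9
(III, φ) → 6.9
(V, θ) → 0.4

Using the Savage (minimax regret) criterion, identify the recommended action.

Column bests: θ=9.5, φ=9.1, ψ=7.5, ω=4.3, ξ=6.8.
I regrets: 12.7, 10.0, 11.8, 0.0, 5.3 → max 12.7
II regrets: 0.6, 12.0, 0.0, 5.3, 0.0 → max 12.0
III regrets: 13.2, 2.2, 8.4, 6.2, 3.4 → max 13.2
IV regrets: 0.0, 0.0, 8.8, 6.0, 1.4 → max 8.8
V regrets: 9.1, 10.8, 3.3, 6.2, 3.7 → max 10.8
Smallest max regret = 8.8 → IV.

IV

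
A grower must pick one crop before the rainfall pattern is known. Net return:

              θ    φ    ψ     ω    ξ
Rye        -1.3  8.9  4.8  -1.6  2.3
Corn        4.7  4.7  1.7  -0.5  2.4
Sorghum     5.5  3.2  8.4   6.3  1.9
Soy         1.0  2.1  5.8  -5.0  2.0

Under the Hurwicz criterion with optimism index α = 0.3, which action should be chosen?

Sorghum

Rye: 0.3·8.9 + 0.7·(-1.6) = 1.55
Corn: 0.3·4.7 + 0.7·(-0.5) = 1.06
Sorghum: 0.3·8.4 + 0.7·1.9 = 3.85
Soy: 0.3·5.8 + 0.7·(-5.0) = -1.76
Highest Hurwicz score = 3.85 → Sorghum.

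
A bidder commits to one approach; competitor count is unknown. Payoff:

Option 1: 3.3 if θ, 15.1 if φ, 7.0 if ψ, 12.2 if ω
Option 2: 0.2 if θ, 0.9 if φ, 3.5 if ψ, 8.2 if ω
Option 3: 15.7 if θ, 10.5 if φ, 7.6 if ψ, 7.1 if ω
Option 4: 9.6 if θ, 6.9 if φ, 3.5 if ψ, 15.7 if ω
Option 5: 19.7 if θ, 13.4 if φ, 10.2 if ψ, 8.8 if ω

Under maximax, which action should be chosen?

Row maxima: Option 1=15.1, Option 2=8.2, Option 3=15.7, Option 4=15.7, Option 5=19.7
Best best-case = 19.7 → Option 5.

Option 5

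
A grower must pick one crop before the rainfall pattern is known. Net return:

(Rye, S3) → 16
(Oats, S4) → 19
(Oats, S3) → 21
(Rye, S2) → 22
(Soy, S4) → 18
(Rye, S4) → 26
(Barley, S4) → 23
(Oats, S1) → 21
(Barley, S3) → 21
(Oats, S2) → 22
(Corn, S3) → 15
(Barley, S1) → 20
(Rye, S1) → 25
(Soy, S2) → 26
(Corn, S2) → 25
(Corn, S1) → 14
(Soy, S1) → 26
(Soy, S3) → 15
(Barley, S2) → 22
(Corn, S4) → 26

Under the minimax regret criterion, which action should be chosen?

Column bests: S1=26, S2=26, S3=21, S4=26.
Oats regrets: 5, 4, 0, 7 → max 7
Barley regrets: 6, 4, 0, 3 → max 6
Corn regrets: 12, 1, 6, 0 → max 12
Soy regrets: 0, 0, 6, 8 → max 8
Rye regrets: 1, 4, 5, 0 → max 5
Smallest max regret = 5 → Rye.

Rye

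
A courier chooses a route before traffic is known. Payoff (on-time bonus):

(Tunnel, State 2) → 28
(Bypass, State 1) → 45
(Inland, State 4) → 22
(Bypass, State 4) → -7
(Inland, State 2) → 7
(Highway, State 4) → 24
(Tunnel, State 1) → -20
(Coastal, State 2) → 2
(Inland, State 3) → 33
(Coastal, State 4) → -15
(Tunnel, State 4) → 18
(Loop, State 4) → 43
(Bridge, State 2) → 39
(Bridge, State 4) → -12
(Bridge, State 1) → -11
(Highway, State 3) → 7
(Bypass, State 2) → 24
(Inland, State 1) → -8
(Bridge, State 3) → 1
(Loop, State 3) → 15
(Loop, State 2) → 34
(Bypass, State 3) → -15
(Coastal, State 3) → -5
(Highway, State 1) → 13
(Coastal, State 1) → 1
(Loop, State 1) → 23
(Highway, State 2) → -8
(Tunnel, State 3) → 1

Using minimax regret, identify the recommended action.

Column bests: State 1=45, State 2=39, State 3=33, State 4=43.
Tunnel regrets: 65, 11, 32, 25 → max 65
Loop regrets: 22, 5, 18, 0 → max 22
Bypass regrets: 0, 15, 48, 50 → max 50
Coastal regrets: 44, 37, 38, 58 → max 58
Bridge regrets: 56, 0, 32, 55 → max 56
Inland regrets: 53, 32, 0, 21 → max 53
Highway regrets: 32, 47, 26, 19 → max 47
Smallest max regret = 22 → Loop.

Loop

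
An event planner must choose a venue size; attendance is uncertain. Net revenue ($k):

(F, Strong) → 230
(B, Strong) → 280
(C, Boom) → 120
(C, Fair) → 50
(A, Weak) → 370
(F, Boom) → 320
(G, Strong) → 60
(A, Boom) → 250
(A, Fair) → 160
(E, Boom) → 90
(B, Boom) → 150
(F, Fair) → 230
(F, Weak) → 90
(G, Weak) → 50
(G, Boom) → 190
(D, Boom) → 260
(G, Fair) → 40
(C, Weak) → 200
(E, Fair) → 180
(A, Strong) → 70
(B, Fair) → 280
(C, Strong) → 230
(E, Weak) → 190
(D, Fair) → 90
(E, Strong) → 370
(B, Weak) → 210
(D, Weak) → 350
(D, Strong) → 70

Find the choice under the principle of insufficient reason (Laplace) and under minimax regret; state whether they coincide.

laplace → B; minimax regret → B (agree)

Row averages: A=212.5, B=230, C=150, D=192.5, E=207.5, F=217.5, G=85
Highest average = 230 → B.
Column bests: Weak=370, Fair=280, Strong=370, Boom=320.
A regrets: 0, 120, 300, 70 → max 300
B regrets: 160, 0, 90, 170 → max 170
C regrets: 170, 230, 140, 200 → max 230
D regrets: 20, 190, 300, 60 → max 300
E regrets: 180, 100, 0, 230 → max 230
F regrets: 280, 50, 140, 0 → max 280
G regrets: 320, 240, 310, 130 → max 320
Smallest max regret = 170 → B.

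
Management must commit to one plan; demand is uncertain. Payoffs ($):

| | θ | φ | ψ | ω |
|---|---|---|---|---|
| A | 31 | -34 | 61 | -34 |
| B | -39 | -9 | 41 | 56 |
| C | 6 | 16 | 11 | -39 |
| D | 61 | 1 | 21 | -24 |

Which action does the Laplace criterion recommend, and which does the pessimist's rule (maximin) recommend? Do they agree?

laplace → D; maximin → D (agree)

Row averages: A=6, B=12.25, C=-1.5, D=14.75
Highest average = 14.75 → D.
Row minima: A=-34, B=-39, C=-39, D=-24
Best worst-case = -24 → D.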